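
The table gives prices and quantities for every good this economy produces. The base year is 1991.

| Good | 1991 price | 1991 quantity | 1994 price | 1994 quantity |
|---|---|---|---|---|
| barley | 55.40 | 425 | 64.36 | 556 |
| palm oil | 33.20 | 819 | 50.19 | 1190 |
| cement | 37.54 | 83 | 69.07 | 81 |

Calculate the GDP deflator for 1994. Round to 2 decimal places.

137.84

Nominal GDP 1994 = 64.36·556 + 50.19·1190 + 69.07·81 = 101104.93.
Real GDP 1994 (at 1991 prices) = 55.40·556 + 33.20·1190 + 37.54·81 = 73351.14.
Deflator = Nominal/Real × 100 = 101104.93/73351.14 × 100 = 137.837.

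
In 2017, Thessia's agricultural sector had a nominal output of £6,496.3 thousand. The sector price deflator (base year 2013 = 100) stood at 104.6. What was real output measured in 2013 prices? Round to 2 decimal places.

Real output = Nominal / (sector price deflator/100) = 6496.3 / 1.046 = 6210.61.

£6,210.61 thousand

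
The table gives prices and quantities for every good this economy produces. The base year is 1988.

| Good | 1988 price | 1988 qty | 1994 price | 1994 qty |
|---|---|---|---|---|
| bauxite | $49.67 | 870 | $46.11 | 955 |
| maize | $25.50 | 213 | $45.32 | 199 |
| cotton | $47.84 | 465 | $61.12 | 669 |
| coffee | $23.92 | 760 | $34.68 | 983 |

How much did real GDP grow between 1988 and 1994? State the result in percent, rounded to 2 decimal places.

21.29%

Real GDP 1988 = Nominal GDP 1988 = 49.67·870 + 25.50·213 + 47.84·465 + 23.92·760 = 89069.20.
Real GDP 1994 (at 1988 prices) = 49.67·955 + 25.50·199 + 47.84·669 + 23.92·983 = 108027.67.
Real growth = 108027.67/89069.20 − 1 = 0.2129.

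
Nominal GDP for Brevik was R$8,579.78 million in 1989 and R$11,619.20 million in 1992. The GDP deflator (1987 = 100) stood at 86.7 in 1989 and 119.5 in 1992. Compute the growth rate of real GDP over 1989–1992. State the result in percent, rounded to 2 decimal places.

Real GDP 1989 = 8579.78 / 0.867 = 9895.94.
Real GDP 1992 = 11619.20 / 1.195 = 9723.18.
Real growth = 9723.18 / 9895.94 − 1 = -0.0175.

-1.75%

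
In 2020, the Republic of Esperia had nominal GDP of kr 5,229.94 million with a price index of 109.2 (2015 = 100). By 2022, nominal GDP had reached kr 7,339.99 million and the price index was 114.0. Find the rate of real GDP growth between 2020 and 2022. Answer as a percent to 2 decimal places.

Deflate each year: 2020 → 5229.94/1.092 = 4789.32; 2022 → 7339.99/1.140 = 6438.59.
So real GDP changed by 6438.59/4789.32 − 1 = 0.3444, i.e. 34.44%.

34.44%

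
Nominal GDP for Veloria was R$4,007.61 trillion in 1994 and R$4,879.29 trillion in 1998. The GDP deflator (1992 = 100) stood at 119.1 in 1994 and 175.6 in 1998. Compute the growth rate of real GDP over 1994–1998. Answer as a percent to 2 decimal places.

-17.42%

Deflate each year: 1994 → 4007.61/1.191 = 3364.91; 1998 → 4879.29/1.756 = 2778.64.
So real GDP changed by 2778.64/3364.91 − 1 = -0.1742, i.e. -17.42%.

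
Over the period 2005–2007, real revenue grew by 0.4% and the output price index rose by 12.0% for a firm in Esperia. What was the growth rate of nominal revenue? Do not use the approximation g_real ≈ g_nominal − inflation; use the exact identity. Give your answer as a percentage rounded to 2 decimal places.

12.45%

(1 + g_nom) = (1 + g_real)(1 + π) = 1.0040 × 1.1200 = 1.12448.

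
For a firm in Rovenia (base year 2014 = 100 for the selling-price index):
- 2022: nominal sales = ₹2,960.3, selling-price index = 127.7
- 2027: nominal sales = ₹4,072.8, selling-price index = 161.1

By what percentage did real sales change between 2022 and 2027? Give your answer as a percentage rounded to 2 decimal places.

Real sales 2022 = 2960.3 / 1.277 = 2318.17.
Real sales 2027 = 4072.8 / 1.611 = 2528.12.
Real growth = 2528.12 / 2318.17 − 1 = 0.0906.

9.06%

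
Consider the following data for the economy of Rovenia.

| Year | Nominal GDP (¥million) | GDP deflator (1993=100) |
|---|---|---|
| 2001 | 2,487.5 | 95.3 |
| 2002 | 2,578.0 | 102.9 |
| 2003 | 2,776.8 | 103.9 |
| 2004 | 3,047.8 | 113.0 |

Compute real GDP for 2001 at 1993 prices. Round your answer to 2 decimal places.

Real GDP 2001 = 2487.5 / 0.953 = 2610.18.

¥2,610.18 million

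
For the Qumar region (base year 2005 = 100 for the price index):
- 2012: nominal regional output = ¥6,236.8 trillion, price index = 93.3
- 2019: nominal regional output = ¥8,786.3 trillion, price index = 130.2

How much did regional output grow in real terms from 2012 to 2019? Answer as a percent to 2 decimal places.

0.95%

Deflate each year: 2012 → 6236.8/0.933 = 6684.67; 2019 → 8786.3/1.302 = 6748.31.
So real regional output changed by 6748.31/6684.67 − 1 = 0.0095, i.e. 0.95%.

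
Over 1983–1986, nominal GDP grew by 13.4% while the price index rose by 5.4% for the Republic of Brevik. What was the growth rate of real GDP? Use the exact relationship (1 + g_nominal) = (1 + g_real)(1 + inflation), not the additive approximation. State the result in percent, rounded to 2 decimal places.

(1 + g_nom) = (1 + g_real)(1 + π), so g_real = 1.1340 / 1.0540 − 1 = 0.07590.

7.59%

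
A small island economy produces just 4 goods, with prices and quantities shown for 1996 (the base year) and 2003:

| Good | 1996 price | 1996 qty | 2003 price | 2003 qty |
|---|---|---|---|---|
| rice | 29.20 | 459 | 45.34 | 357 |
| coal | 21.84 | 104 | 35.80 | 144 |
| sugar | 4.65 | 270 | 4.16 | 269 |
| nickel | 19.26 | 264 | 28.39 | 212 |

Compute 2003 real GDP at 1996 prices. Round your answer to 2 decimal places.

Real GDP 2003 = Σ (p_1996 × q_2003) = 29.20·357 + 21.84·144 + 4.65·269 + 19.26·212 = 18903.33.

18903.33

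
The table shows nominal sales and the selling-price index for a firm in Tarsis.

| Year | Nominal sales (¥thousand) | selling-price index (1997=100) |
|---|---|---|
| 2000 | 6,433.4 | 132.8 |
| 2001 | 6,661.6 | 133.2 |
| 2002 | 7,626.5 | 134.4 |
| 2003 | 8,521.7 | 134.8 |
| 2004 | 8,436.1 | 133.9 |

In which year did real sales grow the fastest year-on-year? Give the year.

2002

2001: real = 6661.6/1.332 = 5001.20; growth vs 2000 (4844.43) = 3.24%.
2002: real = 7626.5/1.344 = 5674.48; growth vs 2001 (5001.20) = 13.46%.
2003: real = 8521.7/1.348 = 6321.74; growth vs 2002 (5674.48) = 11.41%.
2004: real = 8436.1/1.339 = 6300.30; growth vs 2003 (6321.74) = -0.34%.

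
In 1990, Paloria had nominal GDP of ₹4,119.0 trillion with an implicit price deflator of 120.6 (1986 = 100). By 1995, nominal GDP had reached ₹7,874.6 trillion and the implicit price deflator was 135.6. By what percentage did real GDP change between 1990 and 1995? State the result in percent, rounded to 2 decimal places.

Real GDP 1990 = 4119.0 / 1.206 = 3415.42.
Real GDP 1995 = 7874.6 / 1.356 = 5807.23.
Real growth = 5807.23 / 3415.42 − 1 = 0.7003.

70.03%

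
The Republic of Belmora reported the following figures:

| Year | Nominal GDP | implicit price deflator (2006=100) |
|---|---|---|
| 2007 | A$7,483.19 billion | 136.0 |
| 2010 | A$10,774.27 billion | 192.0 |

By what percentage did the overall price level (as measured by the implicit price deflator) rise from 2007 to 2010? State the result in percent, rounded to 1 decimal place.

Price-level change = 192.0 / 136.0 − 1 = 0.4118.

41.2%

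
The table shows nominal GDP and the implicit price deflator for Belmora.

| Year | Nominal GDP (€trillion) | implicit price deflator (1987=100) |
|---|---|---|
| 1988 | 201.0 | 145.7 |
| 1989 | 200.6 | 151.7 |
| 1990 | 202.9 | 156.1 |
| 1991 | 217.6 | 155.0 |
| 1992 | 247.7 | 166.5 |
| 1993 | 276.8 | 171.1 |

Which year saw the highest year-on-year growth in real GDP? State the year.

1993

1989: real = 200.6/1.517 = 132.23; growth vs 1988 (137.95) = -4.15%.
1990: real = 202.9/1.561 = 129.98; growth vs 1989 (132.23) = -1.70%.
1991: real = 217.6/1.550 = 140.39; growth vs 1990 (129.98) = 8.01%.
1992: real = 247.7/1.665 = 148.77; growth vs 1991 (140.39) = 5.97%.
1993: real = 276.8/1.711 = 161.78; growth vs 1992 (148.77) = 8.75%.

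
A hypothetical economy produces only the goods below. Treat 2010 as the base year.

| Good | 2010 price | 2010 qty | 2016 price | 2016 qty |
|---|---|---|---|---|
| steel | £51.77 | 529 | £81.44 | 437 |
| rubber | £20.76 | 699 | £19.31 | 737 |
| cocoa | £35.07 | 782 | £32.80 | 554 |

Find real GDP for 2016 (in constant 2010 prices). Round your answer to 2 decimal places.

Real GDP 2016 = Σ (p_2010 × q_2016) = 51.77·437 + 20.76·737 + 35.07·554 = 57352.39.

£57352.39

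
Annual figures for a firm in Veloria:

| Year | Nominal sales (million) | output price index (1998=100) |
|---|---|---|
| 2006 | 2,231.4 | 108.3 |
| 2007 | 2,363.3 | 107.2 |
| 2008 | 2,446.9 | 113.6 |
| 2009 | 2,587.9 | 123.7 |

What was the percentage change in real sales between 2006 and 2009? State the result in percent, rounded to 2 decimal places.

1.54%

Real sales 2006 = 2231.4/1.083 = 2060.39.
Real sales 2009 = 2587.9/1.237 = 2092.08.
Change = 2092.08/2060.39 − 1 = 0.0154.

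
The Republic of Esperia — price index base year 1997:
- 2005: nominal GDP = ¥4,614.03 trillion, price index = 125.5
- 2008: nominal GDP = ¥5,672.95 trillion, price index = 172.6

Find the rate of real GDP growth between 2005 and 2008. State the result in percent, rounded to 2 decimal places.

-10.60%

Deflate each year: 2005 → 4614.03/1.255 = 3676.52; 2008 → 5672.95/1.726 = 3286.76.
So real GDP changed by 3286.76/3676.52 − 1 = -0.1060, i.e. -10.60%.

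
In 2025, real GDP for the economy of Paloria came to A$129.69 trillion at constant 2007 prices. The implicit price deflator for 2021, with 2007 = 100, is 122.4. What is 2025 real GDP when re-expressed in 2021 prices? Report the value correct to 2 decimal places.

Real GDP in 2021 prices = Real GDP in 2007 prices × (P_2021/P_2007) = 129.69 × 1.224 = 158.74.

A$158.74 trillion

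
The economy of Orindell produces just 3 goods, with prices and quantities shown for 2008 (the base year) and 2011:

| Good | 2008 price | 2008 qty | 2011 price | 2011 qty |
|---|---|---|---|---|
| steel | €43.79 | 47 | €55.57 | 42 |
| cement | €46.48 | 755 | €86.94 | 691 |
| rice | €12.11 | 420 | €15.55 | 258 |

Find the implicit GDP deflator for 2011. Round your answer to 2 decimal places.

179.12

Nominal GDP 2011 = 55.57·42 + 86.94·691 + 15.55·258 = 66421.38.
Real GDP 2011 (at 2008 prices) = 43.79·42 + 46.48·691 + 12.11·258 = 37081.24.
Deflator = Nominal/Real × 100 = 66421.38/37081.24 × 100 = 179.124.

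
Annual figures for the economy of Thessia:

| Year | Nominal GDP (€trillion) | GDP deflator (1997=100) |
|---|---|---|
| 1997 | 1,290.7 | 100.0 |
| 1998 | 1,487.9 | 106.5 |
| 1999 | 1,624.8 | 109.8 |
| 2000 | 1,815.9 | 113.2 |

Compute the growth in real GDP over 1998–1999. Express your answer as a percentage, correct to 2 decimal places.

Real GDP 1998 = 1487.9/1.065 = 1397.09.
Real GDP 1999 = 1624.8/1.098 = 1479.78.
Change = 1479.78/1397.09 − 1 = 0.0592.

5.92%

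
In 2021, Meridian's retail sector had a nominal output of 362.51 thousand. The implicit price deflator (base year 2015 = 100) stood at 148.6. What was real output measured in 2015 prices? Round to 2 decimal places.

Real output = Nominal / (implicit price deflator/100) = 362.51 / 1.486 = 243.95.

243.95 thousand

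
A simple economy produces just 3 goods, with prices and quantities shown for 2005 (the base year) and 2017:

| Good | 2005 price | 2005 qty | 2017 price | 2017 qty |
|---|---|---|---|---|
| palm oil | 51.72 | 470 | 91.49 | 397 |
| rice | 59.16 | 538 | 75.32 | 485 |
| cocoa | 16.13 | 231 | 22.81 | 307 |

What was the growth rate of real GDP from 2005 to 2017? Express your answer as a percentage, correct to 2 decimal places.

Real GDP 2005 = Nominal GDP 2005 = 51.72·470 + 59.16·538 + 16.13·231 = 59862.51.
Real GDP 2017 (at 2005 prices) = 51.72·397 + 59.16·485 + 16.13·307 = 54177.35.
Real growth = 54177.35/59862.51 − 1 = -0.0950.

-9.50%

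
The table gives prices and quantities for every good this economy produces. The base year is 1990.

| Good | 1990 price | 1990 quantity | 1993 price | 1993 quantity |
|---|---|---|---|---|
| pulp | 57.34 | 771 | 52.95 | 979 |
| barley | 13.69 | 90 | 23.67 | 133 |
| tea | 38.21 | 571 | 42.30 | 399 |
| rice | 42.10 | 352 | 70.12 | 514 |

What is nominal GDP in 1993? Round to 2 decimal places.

107905.54

Nominal GDP 1993 = Σ (p_1993 × q_1993) = 52.95·979 + 23.67·133 + 42.30·399 + 70.12·514 = 107905.54.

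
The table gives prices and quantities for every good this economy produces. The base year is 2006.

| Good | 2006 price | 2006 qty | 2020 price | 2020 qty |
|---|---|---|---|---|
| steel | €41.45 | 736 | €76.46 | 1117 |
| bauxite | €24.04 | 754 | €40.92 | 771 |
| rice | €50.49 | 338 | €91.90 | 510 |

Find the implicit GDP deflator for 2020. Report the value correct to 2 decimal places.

180.85

Nominal GDP 2020 = 76.46·1117 + 40.92·771 + 91.90·510 = 163824.14.
Real GDP 2020 (at 2006 prices) = 41.45·1117 + 24.04·771 + 50.49·510 = 90584.39.
Deflator = Nominal/Real × 100 = 163824.14/90584.39 × 100 = 180.853.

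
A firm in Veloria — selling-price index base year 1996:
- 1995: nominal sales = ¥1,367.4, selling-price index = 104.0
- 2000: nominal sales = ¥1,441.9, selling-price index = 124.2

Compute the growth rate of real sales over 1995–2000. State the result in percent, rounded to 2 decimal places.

Deflate each year: 1995 → 1367.4/1.040 = 1314.81; 2000 → 1441.9/1.242 = 1160.95.
So real sales changed by 1160.95/1314.81 − 1 = -0.1170, i.e. -11.70%.

-11.70%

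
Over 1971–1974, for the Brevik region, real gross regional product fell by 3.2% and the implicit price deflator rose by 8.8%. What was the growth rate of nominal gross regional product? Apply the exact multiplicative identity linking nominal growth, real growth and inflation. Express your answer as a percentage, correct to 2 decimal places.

(1 + g_nom) = (1 + g_real)(1 + π) = 0.9680 × 1.0880 = 1.05318.

5.32%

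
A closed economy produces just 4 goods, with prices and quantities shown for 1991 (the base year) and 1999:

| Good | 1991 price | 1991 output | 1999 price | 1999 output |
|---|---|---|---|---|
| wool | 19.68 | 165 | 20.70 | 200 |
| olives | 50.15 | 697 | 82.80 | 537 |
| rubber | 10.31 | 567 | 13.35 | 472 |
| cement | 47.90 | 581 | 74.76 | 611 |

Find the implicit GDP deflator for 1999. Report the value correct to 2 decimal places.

154.74

Nominal GDP 1999 = 20.70·200 + 82.80·537 + 13.35·472 + 74.76·611 = 100583.16.
Real GDP 1999 (at 1991 prices) = 19.68·200 + 50.15·537 + 10.31·472 + 47.90·611 = 64999.77.
Deflator = Nominal/Real × 100 = 100583.16/64999.77 × 100 = 154.744.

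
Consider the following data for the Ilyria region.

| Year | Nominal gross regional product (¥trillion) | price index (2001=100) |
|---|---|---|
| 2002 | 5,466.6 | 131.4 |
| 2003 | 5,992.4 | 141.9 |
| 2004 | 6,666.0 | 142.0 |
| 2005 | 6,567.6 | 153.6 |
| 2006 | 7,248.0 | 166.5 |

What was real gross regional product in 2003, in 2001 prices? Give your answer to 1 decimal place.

¥4,223.0 trillion

Real gross regional product 2003 = 5992.4 / 1.419 = 4222.97.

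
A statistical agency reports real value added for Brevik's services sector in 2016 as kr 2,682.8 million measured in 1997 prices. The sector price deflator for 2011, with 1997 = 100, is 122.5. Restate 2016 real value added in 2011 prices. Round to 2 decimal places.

kr 3,286.43 million

Real value added in 2011 prices = Real value added in 1997 prices × (P_2011/P_1997) = 2682.8 × 1.225 = 3286.43.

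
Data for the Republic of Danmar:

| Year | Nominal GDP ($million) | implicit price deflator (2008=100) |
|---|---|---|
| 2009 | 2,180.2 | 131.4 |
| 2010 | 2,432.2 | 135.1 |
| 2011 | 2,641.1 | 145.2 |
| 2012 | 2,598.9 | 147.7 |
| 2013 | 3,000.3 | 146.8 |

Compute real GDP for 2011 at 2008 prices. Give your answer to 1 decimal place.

Real GDP 2011 = 2641.1 / 1.452 = 1818.94.

$1,818.9 million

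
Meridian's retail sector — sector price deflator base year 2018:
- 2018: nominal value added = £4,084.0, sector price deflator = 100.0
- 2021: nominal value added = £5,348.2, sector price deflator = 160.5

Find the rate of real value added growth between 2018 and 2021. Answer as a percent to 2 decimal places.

-18.41%

Real value added 2018 = 4084.0 / 1.000 = 4084.00.
Real value added 2021 = 5348.2 / 1.605 = 3332.21.
Real growth = 3332.21 / 4084.00 − 1 = -0.1841.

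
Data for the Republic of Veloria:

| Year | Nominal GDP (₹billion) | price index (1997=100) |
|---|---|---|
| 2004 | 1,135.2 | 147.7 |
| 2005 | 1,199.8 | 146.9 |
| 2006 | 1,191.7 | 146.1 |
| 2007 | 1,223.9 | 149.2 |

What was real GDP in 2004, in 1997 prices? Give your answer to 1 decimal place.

₹768.6 billion

Real GDP 2004 = 1135.2 / 1.477 = 768.58.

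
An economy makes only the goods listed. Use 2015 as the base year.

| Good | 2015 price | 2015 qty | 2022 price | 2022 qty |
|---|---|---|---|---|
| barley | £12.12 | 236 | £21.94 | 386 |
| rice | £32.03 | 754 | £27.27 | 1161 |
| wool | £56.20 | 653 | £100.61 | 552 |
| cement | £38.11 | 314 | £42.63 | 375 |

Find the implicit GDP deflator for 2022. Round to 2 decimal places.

Nominal GDP 2022 = 21.94·386 + 27.27·1161 + 100.61·552 + 42.63·375 = 111652.28.
Real GDP 2022 (at 2015 prices) = 12.12·386 + 32.03·1161 + 56.20·552 + 38.11·375 = 87178.80.
Deflator = Nominal/Real × 100 = 111652.28/87178.80 × 100 = 128.073.

128.07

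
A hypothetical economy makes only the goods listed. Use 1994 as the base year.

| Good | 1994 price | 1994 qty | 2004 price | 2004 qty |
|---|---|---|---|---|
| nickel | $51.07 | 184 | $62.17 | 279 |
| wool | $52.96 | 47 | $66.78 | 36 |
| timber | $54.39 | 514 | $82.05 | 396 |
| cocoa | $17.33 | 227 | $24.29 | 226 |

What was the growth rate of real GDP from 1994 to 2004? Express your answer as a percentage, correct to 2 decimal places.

-4.95%

Real GDP 1994 = Nominal GDP 1994 = 51.07·184 + 52.96·47 + 54.39·514 + 17.33·227 = 43776.37.
Real GDP 2004 (at 1994 prices) = 51.07·279 + 52.96·36 + 54.39·396 + 17.33·226 = 41610.11.
Real growth = 41610.11/43776.37 − 1 = -0.0495.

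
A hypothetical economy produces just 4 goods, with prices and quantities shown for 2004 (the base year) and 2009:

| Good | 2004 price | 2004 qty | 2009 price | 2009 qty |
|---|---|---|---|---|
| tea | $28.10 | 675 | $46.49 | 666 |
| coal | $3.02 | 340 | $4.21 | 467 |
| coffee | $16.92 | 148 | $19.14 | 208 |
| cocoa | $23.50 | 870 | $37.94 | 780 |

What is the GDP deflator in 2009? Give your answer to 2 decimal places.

158.44

Nominal GDP 2009 = 46.49·666 + 4.21·467 + 19.14·208 + 37.94·780 = 66502.73.
Real GDP 2009 (at 2004 prices) = 28.10·666 + 3.02·467 + 16.92·208 + 23.50·780 = 41974.30.
Deflator = Nominal/Real × 100 = 66502.73/41974.30 × 100 = 158.437.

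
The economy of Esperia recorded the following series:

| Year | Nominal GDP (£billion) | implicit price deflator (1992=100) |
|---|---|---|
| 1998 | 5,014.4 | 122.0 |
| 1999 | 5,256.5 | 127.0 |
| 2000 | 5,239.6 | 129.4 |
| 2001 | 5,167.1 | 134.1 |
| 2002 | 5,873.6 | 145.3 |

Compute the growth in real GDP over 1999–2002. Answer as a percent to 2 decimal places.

Real GDP 1999 = 5256.5/1.270 = 4138.98.
Real GDP 2002 = 5873.6/1.453 = 4042.40.
Change = 4042.40/4138.98 − 1 = -0.0233.

-2.33%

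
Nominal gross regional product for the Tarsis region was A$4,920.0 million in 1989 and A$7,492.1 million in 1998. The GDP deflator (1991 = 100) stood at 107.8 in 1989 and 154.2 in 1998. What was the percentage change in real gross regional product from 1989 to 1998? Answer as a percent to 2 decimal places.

6.46%

Real gross regional product 1989 = 4920.0 / 1.078 = 4564.01.
Real gross regional product 1998 = 7492.1 / 1.542 = 4858.69.
Real growth = 4858.69 / 4564.01 − 1 = 0.0646.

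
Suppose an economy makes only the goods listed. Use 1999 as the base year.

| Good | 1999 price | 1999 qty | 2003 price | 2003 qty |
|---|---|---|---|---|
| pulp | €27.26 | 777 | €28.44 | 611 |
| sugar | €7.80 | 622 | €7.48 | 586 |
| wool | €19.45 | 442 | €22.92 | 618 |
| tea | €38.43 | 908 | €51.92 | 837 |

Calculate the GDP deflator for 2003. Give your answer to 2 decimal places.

Nominal GDP 2003 = 28.44·611 + 7.48·586 + 22.92·618 + 51.92·837 = 79381.72.
Real GDP 2003 (at 1999 prices) = 27.26·611 + 7.80·586 + 19.45·618 + 38.43·837 = 65412.67.
Deflator = Nominal/Real × 100 = 79381.72/65412.67 × 100 = 121.355.

121.36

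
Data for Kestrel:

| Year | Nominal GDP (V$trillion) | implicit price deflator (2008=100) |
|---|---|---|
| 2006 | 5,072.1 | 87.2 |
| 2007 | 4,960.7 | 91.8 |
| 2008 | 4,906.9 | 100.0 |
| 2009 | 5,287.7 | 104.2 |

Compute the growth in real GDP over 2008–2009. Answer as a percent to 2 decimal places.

Real GDP 2008 = 4906.9/1.000 = 4906.90.
Real GDP 2009 = 5287.7/1.042 = 5074.57.
Change = 5074.57/4906.90 − 1 = 0.0342.

3.42%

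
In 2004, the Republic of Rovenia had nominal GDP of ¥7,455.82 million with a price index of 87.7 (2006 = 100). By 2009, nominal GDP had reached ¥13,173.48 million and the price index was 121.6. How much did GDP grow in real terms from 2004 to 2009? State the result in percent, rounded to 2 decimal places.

Deflate each year: 2004 → 7455.82/0.877 = 8501.51; 2009 → 13173.48/1.216 = 10833.45.
So real GDP changed by 10833.45/8501.51 − 1 = 0.2743, i.e. 27.43%.

27.43%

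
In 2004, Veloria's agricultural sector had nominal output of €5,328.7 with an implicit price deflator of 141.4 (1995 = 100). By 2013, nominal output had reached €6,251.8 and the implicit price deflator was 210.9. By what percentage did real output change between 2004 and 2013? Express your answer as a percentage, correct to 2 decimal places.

Real output 2004 = 5328.7 / 1.414 = 3768.53.
Real output 2013 = 6251.8 / 2.109 = 2964.34.
Real growth = 2964.34 / 3768.53 − 1 = -0.2134.

-21.34%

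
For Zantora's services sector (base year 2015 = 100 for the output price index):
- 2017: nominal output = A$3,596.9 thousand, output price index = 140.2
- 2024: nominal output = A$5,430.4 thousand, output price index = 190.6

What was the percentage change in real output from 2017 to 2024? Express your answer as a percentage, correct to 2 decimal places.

11.05%

Real output 2017 = 3596.9 / 1.402 = 2565.55.
Real output 2024 = 5430.4 / 1.906 = 2849.11.
Real growth = 2849.11 / 2565.55 − 1 = 0.1105.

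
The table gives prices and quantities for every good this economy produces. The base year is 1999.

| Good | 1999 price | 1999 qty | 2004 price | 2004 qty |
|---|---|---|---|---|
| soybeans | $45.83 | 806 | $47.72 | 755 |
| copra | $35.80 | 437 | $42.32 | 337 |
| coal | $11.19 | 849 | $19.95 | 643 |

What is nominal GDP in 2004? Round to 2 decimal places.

Nominal GDP 2004 = Σ (p_2004 × q_2004) = 47.72·755 + 42.32·337 + 19.95·643 = 63118.29.

$63118.29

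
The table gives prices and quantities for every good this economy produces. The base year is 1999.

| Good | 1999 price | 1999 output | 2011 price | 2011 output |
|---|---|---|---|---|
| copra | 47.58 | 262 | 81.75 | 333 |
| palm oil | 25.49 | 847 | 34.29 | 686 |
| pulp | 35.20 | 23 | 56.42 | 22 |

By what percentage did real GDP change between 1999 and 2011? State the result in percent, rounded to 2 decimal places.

-2.18%

Real GDP 1999 = Nominal GDP 1999 = 47.58·262 + 25.49·847 + 35.20·23 = 34865.59.
Real GDP 2011 (at 1999 prices) = 47.58·333 + 25.49·686 + 35.20·22 = 34104.68.
Real growth = 34104.68/34865.59 − 1 = -0.0218.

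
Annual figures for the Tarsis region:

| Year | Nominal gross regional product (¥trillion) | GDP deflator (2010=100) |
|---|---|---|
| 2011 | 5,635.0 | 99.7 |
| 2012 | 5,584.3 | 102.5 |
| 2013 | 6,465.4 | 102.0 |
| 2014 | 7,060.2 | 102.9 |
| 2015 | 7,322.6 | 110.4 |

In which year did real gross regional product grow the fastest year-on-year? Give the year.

2013

2012: real = 5584.3/1.025 = 5448.10; growth vs 2011 (5651.96) = -3.61%.
2013: real = 6465.4/1.020 = 6338.63; growth vs 2012 (5448.10) = 16.35%.
2014: real = 7060.2/1.029 = 6861.22; growth vs 2013 (6338.63) = 8.24%.
2015: real = 7322.6/1.104 = 6632.79; growth vs 2014 (6861.22) = -3.33%.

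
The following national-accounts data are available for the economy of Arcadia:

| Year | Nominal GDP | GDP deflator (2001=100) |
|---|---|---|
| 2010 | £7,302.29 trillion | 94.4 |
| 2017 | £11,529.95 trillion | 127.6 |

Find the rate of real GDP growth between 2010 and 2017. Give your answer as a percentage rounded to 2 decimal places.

Deflate each year: 2010 → 7302.29/0.944 = 7735.48; 2017 → 11529.95/1.276 = 9036.01.
So real GDP changed by 9036.01/7735.48 − 1 = 0.1681, i.e. 16.81%.

16.81%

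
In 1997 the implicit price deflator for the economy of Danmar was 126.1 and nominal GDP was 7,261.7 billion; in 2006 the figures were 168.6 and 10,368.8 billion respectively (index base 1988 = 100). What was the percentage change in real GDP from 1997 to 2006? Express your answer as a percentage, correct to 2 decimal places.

Deflate each year: 1997 → 7261.7/1.261 = 5758.68; 2006 → 10368.8/1.686 = 6149.94.
So real GDP changed by 6149.94/5758.68 − 1 = 0.0679, i.e. 6.79%.

6.79%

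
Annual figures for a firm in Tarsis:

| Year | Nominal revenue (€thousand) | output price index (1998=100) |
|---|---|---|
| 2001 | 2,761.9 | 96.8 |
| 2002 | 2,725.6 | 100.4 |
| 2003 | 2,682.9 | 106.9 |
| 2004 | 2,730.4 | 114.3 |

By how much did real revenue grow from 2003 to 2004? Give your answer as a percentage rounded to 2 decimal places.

-4.82%

Real revenue 2003 = 2682.9/1.069 = 2509.73.
Real revenue 2004 = 2730.4/1.143 = 2388.80.
Change = 2388.80/2509.73 − 1 = -0.0482.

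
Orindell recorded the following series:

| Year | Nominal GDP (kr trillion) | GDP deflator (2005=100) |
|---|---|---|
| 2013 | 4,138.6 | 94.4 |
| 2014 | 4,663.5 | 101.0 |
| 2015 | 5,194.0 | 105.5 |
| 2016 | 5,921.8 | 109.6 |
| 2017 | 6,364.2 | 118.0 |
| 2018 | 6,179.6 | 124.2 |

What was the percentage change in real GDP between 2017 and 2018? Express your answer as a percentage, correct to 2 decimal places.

Real GDP 2017 = 6364.2/1.180 = 5393.39.
Real GDP 2018 = 6179.6/1.242 = 4975.52.
Change = 4975.52/5393.39 − 1 = -0.0775.

-7.75%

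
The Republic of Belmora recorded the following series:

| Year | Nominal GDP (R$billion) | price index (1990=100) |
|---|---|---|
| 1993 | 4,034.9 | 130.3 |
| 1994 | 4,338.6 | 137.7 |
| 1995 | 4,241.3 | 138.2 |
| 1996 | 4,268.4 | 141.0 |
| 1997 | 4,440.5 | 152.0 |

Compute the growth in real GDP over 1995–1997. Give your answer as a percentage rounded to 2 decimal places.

-4.81%

Real GDP 1995 = 4241.3/1.382 = 3068.96.
Real GDP 1997 = 4440.5/1.520 = 2921.38.
Change = 2921.38/3068.96 − 1 = -0.0481.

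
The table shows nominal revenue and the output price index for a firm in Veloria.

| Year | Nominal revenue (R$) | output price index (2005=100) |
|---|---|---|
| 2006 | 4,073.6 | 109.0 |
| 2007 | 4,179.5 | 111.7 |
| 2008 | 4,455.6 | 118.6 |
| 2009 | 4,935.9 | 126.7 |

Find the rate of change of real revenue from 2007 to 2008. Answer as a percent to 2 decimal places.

0.40%

Real revenue 2007 = 4179.5/1.117 = 3741.72.
Real revenue 2008 = 4455.6/1.186 = 3756.83.
Change = 3756.83/3741.72 − 1 = 0.0040.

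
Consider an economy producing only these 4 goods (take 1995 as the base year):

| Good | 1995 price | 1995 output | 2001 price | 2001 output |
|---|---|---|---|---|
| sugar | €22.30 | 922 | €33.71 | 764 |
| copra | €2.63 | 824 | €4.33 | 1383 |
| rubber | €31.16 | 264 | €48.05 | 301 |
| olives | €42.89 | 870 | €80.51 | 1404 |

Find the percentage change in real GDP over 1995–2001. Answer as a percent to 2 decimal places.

32.23%

Real GDP 1995 = Nominal GDP 1995 = 22.30·922 + 2.63·824 + 31.16·264 + 42.89·870 = 68268.26.
Real GDP 2001 (at 1995 prices) = 22.30·764 + 2.63·1383 + 31.16·301 + 42.89·1404 = 90271.21.
Real growth = 90271.21/68268.26 − 1 = 0.3223.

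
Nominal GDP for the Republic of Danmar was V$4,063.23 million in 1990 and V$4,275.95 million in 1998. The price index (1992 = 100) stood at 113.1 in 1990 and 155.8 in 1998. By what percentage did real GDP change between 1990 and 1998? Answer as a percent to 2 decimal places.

-23.61%

Real GDP 1990 = 4063.23 / 1.131 = 3592.60.
Real GDP 1998 = 4275.95 / 1.558 = 2744.51.
Real growth = 2744.51 / 3592.60 − 1 = -0.2361.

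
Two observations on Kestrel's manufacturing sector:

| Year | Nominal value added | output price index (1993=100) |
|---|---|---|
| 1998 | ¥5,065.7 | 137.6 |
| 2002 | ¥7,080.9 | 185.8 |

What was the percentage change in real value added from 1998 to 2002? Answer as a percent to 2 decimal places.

Deflate each year: 1998 → 5065.7/1.376 = 3681.47; 2002 → 7080.9/1.858 = 3811.03.
So real value added changed by 3811.03/3681.47 − 1 = 0.0352, i.e. 3.52%.

3.52%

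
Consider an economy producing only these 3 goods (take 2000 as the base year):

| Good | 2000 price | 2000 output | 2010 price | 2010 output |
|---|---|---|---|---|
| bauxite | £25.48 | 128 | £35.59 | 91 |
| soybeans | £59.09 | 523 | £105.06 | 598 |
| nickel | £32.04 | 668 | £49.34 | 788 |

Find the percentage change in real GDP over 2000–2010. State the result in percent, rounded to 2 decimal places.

13.20%

Real GDP 2000 = Nominal GDP 2000 = 25.48·128 + 59.09·523 + 32.04·668 = 55568.23.
Real GDP 2010 (at 2000 prices) = 25.48·91 + 59.09·598 + 32.04·788 = 62902.02.
Real growth = 62902.02/55568.23 − 1 = 0.1320.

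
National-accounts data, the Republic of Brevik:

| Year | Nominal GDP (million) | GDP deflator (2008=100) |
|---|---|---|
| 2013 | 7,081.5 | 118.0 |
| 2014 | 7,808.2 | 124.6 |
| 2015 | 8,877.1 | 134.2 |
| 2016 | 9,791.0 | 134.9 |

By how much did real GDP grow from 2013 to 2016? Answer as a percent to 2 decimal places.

20.94%

Real GDP 2013 = 7081.5/1.180 = 6001.27.
Real GDP 2016 = 9791.0/1.349 = 7257.97.
Change = 7257.97/6001.27 − 1 = 0.2094.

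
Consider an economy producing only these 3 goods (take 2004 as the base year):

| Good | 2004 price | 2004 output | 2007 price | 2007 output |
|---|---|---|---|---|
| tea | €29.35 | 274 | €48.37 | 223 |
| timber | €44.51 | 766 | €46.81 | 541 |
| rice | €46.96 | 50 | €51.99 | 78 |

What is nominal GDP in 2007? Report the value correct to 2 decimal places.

€40165.94

Nominal GDP 2007 = Σ (p_2007 × q_2007) = 48.37·223 + 46.81·541 + 51.99·78 = 40165.94.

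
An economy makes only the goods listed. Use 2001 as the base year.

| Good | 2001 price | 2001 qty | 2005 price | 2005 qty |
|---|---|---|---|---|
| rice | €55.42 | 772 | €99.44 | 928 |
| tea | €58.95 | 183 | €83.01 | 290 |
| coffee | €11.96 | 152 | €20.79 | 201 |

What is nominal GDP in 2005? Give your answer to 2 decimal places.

Nominal GDP 2005 = Σ (p_2005 × q_2005) = 99.44·928 + 83.01·290 + 20.79·201 = 120532.01.

€120532.01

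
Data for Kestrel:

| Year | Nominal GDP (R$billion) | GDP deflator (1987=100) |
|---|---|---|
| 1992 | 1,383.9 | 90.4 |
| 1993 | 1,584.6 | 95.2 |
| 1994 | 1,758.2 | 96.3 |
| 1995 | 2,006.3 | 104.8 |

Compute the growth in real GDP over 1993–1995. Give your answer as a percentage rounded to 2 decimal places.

Real GDP 1993 = 1584.6/0.952 = 1664.50.
Real GDP 1995 = 2006.3/1.048 = 1914.41.
Change = 1914.41/1664.50 − 1 = 0.1501.

15.01%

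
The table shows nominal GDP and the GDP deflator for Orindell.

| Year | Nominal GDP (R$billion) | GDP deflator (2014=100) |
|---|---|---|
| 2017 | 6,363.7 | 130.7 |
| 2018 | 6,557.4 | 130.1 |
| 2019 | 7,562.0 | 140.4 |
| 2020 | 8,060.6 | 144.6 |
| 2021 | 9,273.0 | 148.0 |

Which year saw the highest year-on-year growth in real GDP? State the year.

2021

2018: real = 6557.4/1.301 = 5040.28; growth vs 2017 (4868.94) = 3.52%.
2019: real = 7562.0/1.404 = 5386.04; growth vs 2018 (5040.28) = 6.86%.
2020: real = 8060.6/1.446 = 5574.41; growth vs 2019 (5386.04) = 3.50%.
2021: real = 9273.0/1.480 = 6265.54; growth vs 2020 (5574.41) = 12.40%.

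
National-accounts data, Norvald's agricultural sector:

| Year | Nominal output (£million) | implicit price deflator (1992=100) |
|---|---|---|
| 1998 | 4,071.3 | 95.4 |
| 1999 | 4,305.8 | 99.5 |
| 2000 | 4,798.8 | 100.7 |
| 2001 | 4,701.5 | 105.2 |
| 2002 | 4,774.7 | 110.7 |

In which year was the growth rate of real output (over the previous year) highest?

1999: real = 4305.8/0.995 = 4327.44; growth vs 1998 (4267.61) = 1.40%.
2000: real = 4798.8/1.007 = 4765.44; growth vs 1999 (4327.44) = 10.12%.
2001: real = 4701.5/1.052 = 4469.11; growth vs 2000 (4765.44) = -6.22%.
2002: real = 4774.7/1.107 = 4313.19; growth vs 2001 (4469.11) = -3.49%.

2000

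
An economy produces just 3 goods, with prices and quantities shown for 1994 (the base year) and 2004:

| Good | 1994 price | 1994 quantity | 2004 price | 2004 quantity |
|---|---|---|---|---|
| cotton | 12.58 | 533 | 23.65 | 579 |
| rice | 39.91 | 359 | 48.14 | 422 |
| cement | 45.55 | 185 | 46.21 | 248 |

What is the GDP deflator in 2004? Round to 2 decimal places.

Nominal GDP 2004 = 23.65·579 + 48.14·422 + 46.21·248 = 45468.51.
Real GDP 2004 (at 1994 prices) = 12.58·579 + 39.91·422 + 45.55·248 = 35422.24.
Deflator = Nominal/Real × 100 = 45468.51/35422.24 × 100 = 128.361.

128.36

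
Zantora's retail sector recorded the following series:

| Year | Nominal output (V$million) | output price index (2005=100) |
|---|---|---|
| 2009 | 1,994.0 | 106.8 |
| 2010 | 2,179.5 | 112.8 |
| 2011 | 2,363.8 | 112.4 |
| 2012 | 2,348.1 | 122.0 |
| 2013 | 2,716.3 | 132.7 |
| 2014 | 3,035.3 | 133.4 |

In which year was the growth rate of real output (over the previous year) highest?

2010: real = 2179.5/1.128 = 1932.18; growth vs 2009 (1867.04) = 3.49%.
2011: real = 2363.8/1.124 = 2103.02; growth vs 2010 (1932.18) = 8.84%.
2012: real = 2348.1/1.220 = 1924.67; growth vs 2011 (2103.02) = -8.48%.
2013: real = 2716.3/1.327 = 2046.95; growth vs 2012 (1924.67) = 6.35%.
2014: real = 3035.3/1.334 = 2275.34; growth vs 2013 (2046.95) = 11.16%.

2014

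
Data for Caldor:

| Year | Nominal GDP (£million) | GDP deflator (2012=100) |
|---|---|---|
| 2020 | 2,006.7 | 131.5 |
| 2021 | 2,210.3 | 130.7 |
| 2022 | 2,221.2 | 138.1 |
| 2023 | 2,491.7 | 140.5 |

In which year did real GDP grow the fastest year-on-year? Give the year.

2021

2021: real = 2210.3/1.307 = 1691.12; growth vs 2020 (1526.01) = 10.82%.
2022: real = 2221.2/1.381 = 1608.40; growth vs 2021 (1691.12) = -4.89%.
2023: real = 2491.7/1.405 = 1773.45; growth vs 2022 (1608.40) = 10.26%.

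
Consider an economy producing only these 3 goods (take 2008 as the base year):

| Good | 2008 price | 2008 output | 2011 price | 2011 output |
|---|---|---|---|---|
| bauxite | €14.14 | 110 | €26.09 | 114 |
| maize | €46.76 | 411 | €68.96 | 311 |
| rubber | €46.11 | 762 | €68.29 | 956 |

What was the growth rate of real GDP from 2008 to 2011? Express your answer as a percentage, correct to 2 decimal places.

7.74%

Real GDP 2008 = Nominal GDP 2008 = 14.14·110 + 46.76·411 + 46.11·762 = 55909.58.
Real GDP 2011 (at 2008 prices) = 14.14·114 + 46.76·311 + 46.11·956 = 60235.48.
Real growth = 60235.48/55909.58 − 1 = 0.0774.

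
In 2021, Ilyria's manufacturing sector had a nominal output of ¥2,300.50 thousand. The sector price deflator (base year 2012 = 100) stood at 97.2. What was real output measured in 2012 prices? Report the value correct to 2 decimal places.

Real output = Nominal / (sector price deflator/100) = 2300.50 / 0.972 = 2366.77.

¥2,366.77 thousand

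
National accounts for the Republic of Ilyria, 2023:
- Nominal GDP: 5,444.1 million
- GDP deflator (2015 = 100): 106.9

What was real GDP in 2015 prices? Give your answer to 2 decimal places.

Real GDP = Nominal / (GDP deflator/100) = 5444.1 / 1.069 = 5092.70.

5,092.70 million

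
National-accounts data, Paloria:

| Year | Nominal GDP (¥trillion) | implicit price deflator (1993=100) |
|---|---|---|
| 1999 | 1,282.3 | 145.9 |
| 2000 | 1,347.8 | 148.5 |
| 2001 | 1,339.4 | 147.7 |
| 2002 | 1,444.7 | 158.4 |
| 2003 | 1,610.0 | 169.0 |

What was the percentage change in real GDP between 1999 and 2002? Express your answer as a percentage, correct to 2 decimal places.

3.77%

Real GDP 1999 = 1282.3/1.459 = 878.89.
Real GDP 2002 = 1444.7/1.584 = 912.06.
Change = 912.06/878.89 − 1 = 0.0377.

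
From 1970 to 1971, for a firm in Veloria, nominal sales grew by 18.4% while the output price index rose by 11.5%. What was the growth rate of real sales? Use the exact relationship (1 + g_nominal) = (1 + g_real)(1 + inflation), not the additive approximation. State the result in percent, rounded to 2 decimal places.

(1 + g_nom) = (1 + g_real)(1 + π), so g_real = 1.1840 / 1.1150 − 1 = 0.06188.

6.19%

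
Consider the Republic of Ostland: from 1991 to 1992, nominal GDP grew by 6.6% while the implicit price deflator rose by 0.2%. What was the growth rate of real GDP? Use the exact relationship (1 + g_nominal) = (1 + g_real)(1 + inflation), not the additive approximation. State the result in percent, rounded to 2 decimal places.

(1 + g_nom) = (1 + g_real)(1 + π), so g_real = 1.0660 / 1.0020 − 1 = 0.06387.

6.39%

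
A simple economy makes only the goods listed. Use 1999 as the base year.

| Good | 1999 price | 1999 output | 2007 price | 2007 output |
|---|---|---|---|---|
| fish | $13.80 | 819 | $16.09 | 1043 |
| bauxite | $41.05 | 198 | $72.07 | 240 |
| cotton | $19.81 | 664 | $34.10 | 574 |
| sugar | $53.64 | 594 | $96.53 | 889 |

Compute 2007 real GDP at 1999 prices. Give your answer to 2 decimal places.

Real GDP 2007 = Σ (p_1999 × q_2007) = 13.80·1043 + 41.05·240 + 19.81·574 + 53.64·889 = 83302.30.

$83302.30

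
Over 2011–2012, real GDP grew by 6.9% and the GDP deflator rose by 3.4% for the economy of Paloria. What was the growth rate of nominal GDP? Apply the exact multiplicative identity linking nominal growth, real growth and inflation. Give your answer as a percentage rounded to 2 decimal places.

(1 + g_nom) = (1 + g_real)(1 + π) = 1.0690 × 1.0340 = 1.10535.

10.53%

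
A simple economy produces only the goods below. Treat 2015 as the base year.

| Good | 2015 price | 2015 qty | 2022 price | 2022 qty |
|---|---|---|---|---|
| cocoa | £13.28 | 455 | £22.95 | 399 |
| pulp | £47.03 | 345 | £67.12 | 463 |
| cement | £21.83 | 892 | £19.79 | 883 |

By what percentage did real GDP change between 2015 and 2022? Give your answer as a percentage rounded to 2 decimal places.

11.04%

Real GDP 2015 = Nominal GDP 2015 = 13.28·455 + 47.03·345 + 21.83·892 = 41740.11.
Real GDP 2022 (at 2015 prices) = 13.28·399 + 47.03·463 + 21.83·883 = 46349.50.
Real growth = 46349.50/41740.11 − 1 = 0.1104.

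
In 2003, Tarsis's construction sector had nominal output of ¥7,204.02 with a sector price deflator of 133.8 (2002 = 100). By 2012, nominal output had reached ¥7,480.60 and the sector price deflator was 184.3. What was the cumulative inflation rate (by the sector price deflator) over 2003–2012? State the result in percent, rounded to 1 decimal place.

37.7%

Price-level change = 184.3 / 133.8 − 1 = 0.3774.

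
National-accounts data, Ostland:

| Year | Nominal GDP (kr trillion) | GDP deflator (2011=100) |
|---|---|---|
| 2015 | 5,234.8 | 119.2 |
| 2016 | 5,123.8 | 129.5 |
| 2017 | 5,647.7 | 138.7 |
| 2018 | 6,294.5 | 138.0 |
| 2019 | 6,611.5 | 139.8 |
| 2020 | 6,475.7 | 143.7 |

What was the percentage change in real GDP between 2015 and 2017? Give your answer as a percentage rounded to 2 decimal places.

Real GDP 2015 = 5234.8/1.192 = 4391.61.
Real GDP 2017 = 5647.7/1.387 = 4071.88.
Change = 4071.88/4391.61 − 1 = -0.0728.

-7.28%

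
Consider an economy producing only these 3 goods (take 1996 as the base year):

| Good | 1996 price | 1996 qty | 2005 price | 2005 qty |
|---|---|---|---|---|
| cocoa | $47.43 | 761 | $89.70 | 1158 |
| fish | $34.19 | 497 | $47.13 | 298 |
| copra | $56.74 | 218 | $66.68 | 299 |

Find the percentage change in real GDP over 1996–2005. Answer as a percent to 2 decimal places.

25.39%

Real GDP 1996 = Nominal GDP 1996 = 47.43·761 + 34.19·497 + 56.74·218 = 65455.98.
Real GDP 2005 (at 1996 prices) = 47.43·1158 + 34.19·298 + 56.74·299 = 82077.82.
Real growth = 82077.82/65455.98 − 1 = 0.2539.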